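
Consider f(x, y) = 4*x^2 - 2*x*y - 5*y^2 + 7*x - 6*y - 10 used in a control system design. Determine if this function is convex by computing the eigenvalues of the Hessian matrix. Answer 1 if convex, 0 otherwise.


The Hessian of f(x,y) = 4*x^2 - 2*x*y - 5*y^2 + 7*x - 6*y - 10 is:
H = [[8, -2], [-2, -10]]
Trace = 8 - 10 = -2
Determinant = 8*-10 - (-2)^2 = -84
Discriminant = (-2)^2 - 4*-84 = 340.0
Eigenvalues: lambda_1 = -10.2195, lambda_2 = 8.2195
The function is not convex.

0


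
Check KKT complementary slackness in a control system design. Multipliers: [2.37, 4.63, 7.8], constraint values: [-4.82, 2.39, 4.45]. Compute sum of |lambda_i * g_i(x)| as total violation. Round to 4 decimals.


KKT complementary slackness check:
lambda_1 * g_1 = 2.37 * -4.82 = -11.4234
lambda_2 * g_2 = 4.63 * 2.39 = 11.0657
lambda_3 * g_3 = 7.8 * 4.45 = 34.71
Total violation = 11.4234 + 11.0657 + 34.71 = 57.1991


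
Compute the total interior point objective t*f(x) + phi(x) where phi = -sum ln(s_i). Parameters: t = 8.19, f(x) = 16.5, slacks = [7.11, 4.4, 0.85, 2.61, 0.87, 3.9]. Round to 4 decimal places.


Step 1: Compute log-barrier.
ln values: [1.9615, 1.4816, -0.1625, 0.9594, -0.1393, 1.361]
phi = -(1.9615 + 1.4816 - 0.1625 + 0.9594 - 0.1393 + 1.361) = -5.4617
Step 2: Compute augmented objective.
t*f(x) = 8.19*16.5 = 135.135
Total = 135.135 - 5.4617 = 129.6733


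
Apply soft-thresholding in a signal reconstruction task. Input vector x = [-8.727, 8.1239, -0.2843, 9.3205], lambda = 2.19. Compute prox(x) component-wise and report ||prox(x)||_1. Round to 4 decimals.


Soft-thresholding with lambda = 2.19:
prox(-8.727) = sign(-8.727)*max(|-8.727| - 2.19, 0) = -6.537
prox(8.1239) = sign(8.1239)*max(|8.1239| - 2.19, 0) = 5.9339
prox(-0.2843) = sign(-0.2843)*max(|-0.2843| - 2.19, 0) = 0.0
prox(9.3205) = sign(9.3205)*max(|9.3205| - 2.19, 0) = 7.1305
prox(x) = [-6.537, 5.9339, 0.0, 7.1305]
||prox(x)||_1 = 6.537 + 5.9339 + 0.0 + 7.1305 = 19.6014


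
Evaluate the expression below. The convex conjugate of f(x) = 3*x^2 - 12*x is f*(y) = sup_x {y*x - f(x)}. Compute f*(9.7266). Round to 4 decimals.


f*(y) = sup_x {y*x - a*x^2 - b*x} = sup_x {(y-b)*x - a*x^2}
FOC: (y - b) - 2a*x = 0 => x* = (y - b)/(2a)
x* = (9.7266 + 12)/(2*3) = 3.6211
f*(9.7266) = (y-b)^2/(4a) = (9.7266 + 12)^2/(4*3)
= 472.0451/12 = 39.3371


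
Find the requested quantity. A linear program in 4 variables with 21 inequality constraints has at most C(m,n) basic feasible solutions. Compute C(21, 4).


Each vertex corresponds to some choice of n active constraints out of m, so the number of vertices is at most C(m, n) = m! / (n!(m-n)!).
m = 21, n = 4
Numerator: 21 * 20 * 19 * 18
Denominator: 4! = 24
C(21, 4) = 5985


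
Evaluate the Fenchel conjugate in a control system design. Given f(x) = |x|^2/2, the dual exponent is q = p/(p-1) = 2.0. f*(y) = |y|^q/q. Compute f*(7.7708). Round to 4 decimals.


The conjugate exponent q satisfies 1/p + 1/q = 1.
p = 2, so q = 2/(2 - 1) = 2.0
|y|^q = 7.7708^2.0 = 60.3853
f*(7.7708) = 60.3853 / 2.0 = 30.1927


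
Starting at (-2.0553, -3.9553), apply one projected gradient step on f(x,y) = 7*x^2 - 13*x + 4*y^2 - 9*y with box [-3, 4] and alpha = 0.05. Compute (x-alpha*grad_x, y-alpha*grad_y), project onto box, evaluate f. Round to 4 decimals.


Step 1: Compute gradient at (-2.0553, -3.9553).
grad_x = 2*7*-2.0553 - 13 = -41.7742
grad_y = 2*4*-3.9553 - 9 = -40.6424
Step 2: Gradient step.
x_raw = -2.0553 - 0.05*-41.7742 = 0.0334
y_raw = -3.9553 - 0.05*-40.6424 = -1.9232
Step 3: Project onto [-3, 4].
x_proj = clip(0.0334) = 0.0334
y_proj = clip(-1.9232) = -1.9232
Step 4: Evaluate f.
f(0.0334, -1.9232) = 31.6766


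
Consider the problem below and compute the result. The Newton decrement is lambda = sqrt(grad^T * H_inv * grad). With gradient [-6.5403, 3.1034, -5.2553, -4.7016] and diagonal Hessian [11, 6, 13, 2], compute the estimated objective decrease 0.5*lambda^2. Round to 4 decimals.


Step 1: H is diagonal, so H^(-1) * g = [-0.5946, 0.5172, -0.4043, -2.3508].
Step 2: g^T H^(-1) g = sum_i g_i^2 / H_ii
  = (-6.5403)^2/11 + (3.1034)^2/6 + (-5.2553)^2/13 + (-4.7016)^2/2
  = 3.8887 + 1.6052 + 2.1245 + 11.0525 = 18.6709
Step 3: Objective decrease = 0.5 * g^T H^(-1) g = 9.3354


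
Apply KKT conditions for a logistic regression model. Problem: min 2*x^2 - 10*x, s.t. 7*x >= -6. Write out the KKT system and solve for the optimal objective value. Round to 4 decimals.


Step 1: Try lambda = 0 (constraint inactive).
Stationarity: 2*2*x - 10 = 0
x* = 10/(2*2) = 2.5
Check constraint: 7*2.5 = 17.5 >= -6 -- satisfied.
Step 2: Compute optimal value.
f(x*) = 2*2.5^2 - 10*2.5 = -12.5


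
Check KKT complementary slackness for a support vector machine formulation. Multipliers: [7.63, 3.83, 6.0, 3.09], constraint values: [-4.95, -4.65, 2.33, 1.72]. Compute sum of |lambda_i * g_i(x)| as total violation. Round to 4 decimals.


KKT complementary slackness check:
lambda_1 * g_1 = 7.63 * -4.95 = -37.7685
lambda_2 * g_2 = 3.83 * -4.65 = -17.8095
lambda_3 * g_3 = 6.0 * 2.33 = 13.98
lambda_4 * g_4 = 3.09 * 1.72 = 5.3148
Total violation = 37.7685 + 17.8095 + 13.98 + 5.3148 = 74.8728


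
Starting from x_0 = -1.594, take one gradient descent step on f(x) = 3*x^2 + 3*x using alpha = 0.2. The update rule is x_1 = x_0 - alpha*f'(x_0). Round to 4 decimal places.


We compute the gradient at x_0 and apply the update.
f'(x) = 6*x + 3
f'(-1.594) = 6*-1.594 + 3 = -6.564
x_1 = -1.594 - 0.2*-6.564 = -0.2812


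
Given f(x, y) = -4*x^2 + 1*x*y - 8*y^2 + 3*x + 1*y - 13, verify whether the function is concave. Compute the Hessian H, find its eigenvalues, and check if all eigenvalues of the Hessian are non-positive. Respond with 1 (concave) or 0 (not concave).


The Hessian of f(x,y) = -4*x^2 + 1*x*y - 8*y^2 + 3*x + 1*y - 13 is:
H = [[-8, 1], [1, -16]]
Trace = -8 - 16 = -24
Determinant = -8*-16 - (1)^2 = 127
Discriminant = (-24)^2 - 4*127 = 68.0
Eigenvalues: lambda_1 = -16.1231, lambda_2 = -7.8769
The function is concave.

1


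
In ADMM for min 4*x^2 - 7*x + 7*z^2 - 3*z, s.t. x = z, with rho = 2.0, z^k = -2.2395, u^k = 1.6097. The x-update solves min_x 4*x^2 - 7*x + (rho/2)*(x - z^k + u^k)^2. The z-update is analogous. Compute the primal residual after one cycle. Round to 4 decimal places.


ADMM iteration with rho = 2.0, z^k = -2.2395, u^k = 1.6097
Step 1: x-update.
Minimize 4*x^2 - 7*x + (2.0/2)*(x + 2.2395 + 1.6097)^2
FOC: (2*4 + 2.0)*x = 7 + 2.0*(-2.2395 - 1.6097)
x^{k+1} = -0.0698
Step 2: z-update.
Minimize 7*z^2 - 3*z + (2.0/2)*(-0.0698 - z + 1.6097)^2
FOC: (2*7 + 2.0)*z = 3 + 2.0*(-0.0698 + 1.6097)
z^{k+1} = 0.38
Step 3: u-update.
u^{k+1} = 1.6097 - 0.0698 - 0.38 = 1.1599
Step 4: Primal residual = |-0.0698 - 0.38| = 0.4498


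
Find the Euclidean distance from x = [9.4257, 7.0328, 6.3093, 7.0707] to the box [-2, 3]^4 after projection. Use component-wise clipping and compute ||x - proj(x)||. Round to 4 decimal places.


Project each component onto [-2, 3].
clip(9.4257) = 3.0, clip(7.0328) = 3.0, clip(6.3093) = 3.0, clip(7.0707) = 3.0
Projection = [3.0, 3.0, 3.0, 3.0]
Squared diffs: [41.2896, 16.2635, 10.9515, 16.5706]
Distance = sqrt(85.0752) = 9.2236


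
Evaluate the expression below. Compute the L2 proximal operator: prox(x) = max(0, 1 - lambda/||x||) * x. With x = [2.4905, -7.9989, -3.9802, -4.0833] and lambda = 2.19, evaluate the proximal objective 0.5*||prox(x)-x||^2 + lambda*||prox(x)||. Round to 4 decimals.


Step 1: Compute ||x||.
||x|| = 10.1341
Step 2: Compute scaling factor.
scale = max(0, 1 - 2.19/10.1341) = 0.7839
Step 3: prox(x) = [1.9523, -6.2703, -3.1201, -3.2009]
||prox(x)|| = 7.9441
Step 4: Proximal objective.
0.5*||prox-x||^2 = 2.3981
lambda*||prox|| = 17.3976
Total = 19.7957


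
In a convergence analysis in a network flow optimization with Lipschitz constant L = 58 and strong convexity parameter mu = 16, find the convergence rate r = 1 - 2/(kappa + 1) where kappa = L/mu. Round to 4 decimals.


Step 1: Compute the condition number.
kappa = L/mu = 58/16 = 3.625
Step 2: Compute the convergence rate.
r = 1 - 2/(kappa + 1) = 1 - 2*mu/(L + mu) = (L - mu)/(L + mu) = 42/74 = 0.5676


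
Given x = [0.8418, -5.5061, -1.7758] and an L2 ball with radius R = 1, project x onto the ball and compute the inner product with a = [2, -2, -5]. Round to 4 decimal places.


Step 1: Compute ||x|| (intermediates to 6 decimals).
||x|| = sqrt(0.8418^2 + (-5.5061)^2 + (-1.7758)^2) = 5.846301
Step 2: Project.
Since ||x|| > R, scale = R/||x|| = 1/5.846301 = 0.171048, proj(x) = scale * x
proj(x) = [0.143988, -0.941807, -0.303747]
Step 3: Dot product.
a^T * proj(x) = 2*0.143988 - 2*(-0.941807) - 5*(-0.303747) = 3.6903


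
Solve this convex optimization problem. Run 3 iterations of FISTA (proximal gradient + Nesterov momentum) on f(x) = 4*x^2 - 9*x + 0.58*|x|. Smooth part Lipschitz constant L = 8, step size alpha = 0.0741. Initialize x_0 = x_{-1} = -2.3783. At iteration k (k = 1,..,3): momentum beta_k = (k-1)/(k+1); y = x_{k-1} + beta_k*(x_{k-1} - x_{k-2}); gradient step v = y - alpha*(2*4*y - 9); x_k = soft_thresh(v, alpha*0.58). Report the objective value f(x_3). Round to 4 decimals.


FISTA on f(x) = 4*x^2 - 9*x + 0.58*|x|
L = 8, alpha = 0.0741
Iteration 1: beta = 0.0, y = -2.3783 + 0.0*(-2.3783 + 2.3783) = -2.3783
  grad(y) = -28.0264, v = y - alpha*grad = -0.3015
  prox(v) = soft_thresh(-0.3015, 0.043) = -0.2586
Iteration 2: beta = 0.3333, y = -0.2586 + 0.3333*(-0.2586 + 2.3783) = 0.448
  grad(y) = -5.4159, v = y - alpha*grad = 0.8493
  prox(v) = soft_thresh(0.8493, 0.043) = 0.8064
Iteration 3: beta = 0.5, y = 0.8064 + 0.5*(0.8064 + 0.2586) = 1.3388
  grad(y) = 1.7105, v = y - alpha*grad = 1.2121
  prox(v) = soft_thresh(1.2121, 0.043) = 1.1691
f(x_3) = 4*1.1691^2 - 9*1.1691 + 0.58*|1.1691| = -4.3767


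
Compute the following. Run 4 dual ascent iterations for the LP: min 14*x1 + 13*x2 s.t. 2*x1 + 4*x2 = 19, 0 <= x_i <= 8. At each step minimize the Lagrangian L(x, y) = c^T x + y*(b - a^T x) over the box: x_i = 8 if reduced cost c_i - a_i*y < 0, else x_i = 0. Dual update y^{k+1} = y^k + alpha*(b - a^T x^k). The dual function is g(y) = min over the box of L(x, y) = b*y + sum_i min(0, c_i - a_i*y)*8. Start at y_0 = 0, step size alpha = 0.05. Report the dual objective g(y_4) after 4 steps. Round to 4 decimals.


Dual ascent for LP: min 14*x1 + 13*x2, 2*x1 + 4*x2 = 19, 0 <= x_i <= 8
Step 1: y^k = 0.0, reduced costs: (14.0, 13.0)
  x^k = (0.0, 0.0), subgradient = b - a^T x = 19.0
  y^{k+1} = 0.0 + 0.05*19.0 = 0.95
Step 2: y^k = 0.95, reduced costs: (12.1, 9.2)
  x^k = (0.0, 0.0), subgradient = b - a^T x = 19.0
  y^{k+1} = 0.95 + 0.05*19.0 = 1.9
Step 3: y^k = 1.9, reduced costs: (10.2, 5.4)
  x^k = (0.0, 0.0), subgradient = b - a^T x = 19.0
  y^{k+1} = 1.9 + 0.05*19.0 = 2.85
Step 4: y^k = 2.85, reduced costs: (8.3, 1.6)
  x^k = (0.0, 0.0), subgradient = b - a^T x = 19.0
  y^{k+1} = 2.85 + 0.05*19.0 = 3.8
Dual objective at y_4 = 3.8: reduced costs (6.4, -2.2), box minimizer x = (0.0, 8.0)
g(y_4) = b*y + (c1 - a1*y)*x1 + (c2 - a2*y)*x2 = 19*3.8 + 6.4*0.0 + (-2.2)*8.0 = 72.2 + 0.0 - 17.6 = 54.6


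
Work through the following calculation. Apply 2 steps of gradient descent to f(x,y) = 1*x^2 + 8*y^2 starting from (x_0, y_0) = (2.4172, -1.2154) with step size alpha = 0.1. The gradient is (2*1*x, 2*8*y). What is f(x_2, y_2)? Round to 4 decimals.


Gradient descent on f(x,y) = 1*x^2 + 8*y^2.
Starting point: (2.4172, -1.2154), alpha = 0.1
Step 1: grad_x = 2*1*2.4172 = 4.8344, grad_y = 2*8*-1.2154 = -19.4464
  x_1 = 2.4172 - 0.1*4.8344 = 1.9338
  y_1 = -1.2154 - 0.1*-19.4464 = 0.7292
Step 2: grad_x = 2*1*1.9338 = 3.8675, grad_y = 2*8*0.7292 = 11.6678
  x_2 = 1.9338 - 0.1*3.8675 = 1.547
  y_2 = 0.7292 - 0.1*11.6678 = -0.4375
f(1.547, -0.4375) = 1*1.547^2 + 8*(-0.4375)^2 = 3.9248


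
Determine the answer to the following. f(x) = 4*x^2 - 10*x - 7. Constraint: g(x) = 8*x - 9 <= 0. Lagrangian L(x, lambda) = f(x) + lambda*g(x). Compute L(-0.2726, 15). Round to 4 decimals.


Step 1: Evaluate f(x).
f(-0.2726) = 4*(-0.2726)^2 - 10*(-0.2726) - 7 = -3.9768
Step 2: Evaluate g(x).
g(-0.2726) = 8*-0.2726 - 9 = -11.1808
Step 3: Compute Lagrangian.
L = -3.9768 + 15*-11.1808 = -171.6888


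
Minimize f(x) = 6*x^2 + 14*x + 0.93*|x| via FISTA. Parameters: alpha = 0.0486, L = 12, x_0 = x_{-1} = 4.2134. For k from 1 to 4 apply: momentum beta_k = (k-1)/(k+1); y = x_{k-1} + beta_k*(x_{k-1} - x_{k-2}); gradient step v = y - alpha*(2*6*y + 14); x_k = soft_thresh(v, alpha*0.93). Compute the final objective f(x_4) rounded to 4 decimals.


FISTA on f(x) = 6*x^2 + 14*x + 0.93*|x|
L = 12, alpha = 0.0486
Iteration 1: beta = 0.0, y = 4.2134 + 0.0*(4.2134 - 4.2134) = 4.2134
  grad(y) = 64.5608, v = y - alpha*grad = 1.0757
  prox(v) = soft_thresh(1.0757, 0.0452) = 1.0305
Iteration 2: beta = 0.3333, y = 1.0305 + 0.3333*(1.0305 - 4.2134) = -0.0304
  grad(y) = 13.6352, v = y - alpha*grad = -0.6931
  prox(v) = soft_thresh(-0.6931, 0.0452) = -0.6479
Iteration 3: beta = 0.5, y = -0.6479 + 0.5*(-0.6479 - 1.0305) = -1.4871
  grad(y) = -3.845, v = y - alpha*grad = -1.3002
  prox(v) = soft_thresh(-1.3002, 0.0452) = -1.255
Iteration 4: beta = 0.6, y = -1.255 + 0.6*(-1.255 + 0.6479) = -1.6193
  grad(y) = -5.4317, v = y - alpha*grad = -1.3553
  prox(v) = soft_thresh(-1.3553, 0.0452) = -1.3101
f(x_4) = 6*(-1.3101)^2 + 14*(-1.3101) + 0.93*|-1.3101| = -6.8248


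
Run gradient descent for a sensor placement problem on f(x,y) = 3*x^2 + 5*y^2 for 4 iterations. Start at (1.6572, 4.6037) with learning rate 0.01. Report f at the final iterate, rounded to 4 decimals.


Gradient descent on f(x,y) = 3*x^2 + 5*y^2.
Starting point: (1.6572, 4.6037), alpha = 0.01
Step 1: grad_x = 2*3*1.6572 = 9.9432, grad_y = 2*5*4.6037 = 46.037
  x_1 = 1.6572 - 0.01*9.9432 = 1.5578
  y_1 = 4.6037 - 0.01*46.037 = 4.1433
Step 2: grad_x = 2*3*1.5578 = 9.3466, grad_y = 2*5*4.1433 = 41.4333
  x_2 = 1.5578 - 0.01*9.3466 = 1.4643
  y_2 = 4.1433 - 0.01*41.4333 = 3.729
Step 3: grad_x = 2*3*1.4643 = 8.7858, grad_y = 2*5*3.729 = 37.29
  x_3 = 1.4643 - 0.01*8.7858 = 1.3764
  y_3 = 3.729 - 0.01*37.29 = 3.3561
Step 4: grad_x = 2*3*1.3764 = 8.2587, grad_y = 2*5*3.3561 = 33.561
  x_4 = 1.3764 - 0.01*8.2587 = 1.2939
  y_4 = 3.3561 - 0.01*33.561 = 3.0205
f(1.2939, 3.0205) = 3*1.2939^2 + 5*3.0205^2 = 50.6389


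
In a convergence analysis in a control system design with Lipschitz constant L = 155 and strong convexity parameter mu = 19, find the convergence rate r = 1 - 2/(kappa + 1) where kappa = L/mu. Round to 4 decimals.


Step 1: Compute the condition number.
kappa = L/mu = 155/19 = 8.1579
Step 2: Compute the convergence rate.
r = 1 - 2/(kappa + 1) = 1 - 2*mu/(L + mu) = (L - mu)/(L + mu) = 136/174 = 0.7816


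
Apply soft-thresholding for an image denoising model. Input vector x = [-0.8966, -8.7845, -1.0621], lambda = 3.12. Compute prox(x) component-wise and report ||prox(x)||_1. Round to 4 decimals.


Soft-thresholding with lambda = 3.12:
prox(-0.8966) = sign(-0.8966)*max(|-0.8966| - 3.12, 0) = 0.0
prox(-8.7845) = sign(-8.7845)*max(|-8.7845| - 3.12, 0) = -5.6645
prox(-1.0621) = sign(-1.0621)*max(|-1.0621| - 3.12, 0) = 0.0
prox(x) = [0.0, -5.6645, 0.0]
||prox(x)||_1 = 0.0 + 5.6645 + 0.0 = 5.6645


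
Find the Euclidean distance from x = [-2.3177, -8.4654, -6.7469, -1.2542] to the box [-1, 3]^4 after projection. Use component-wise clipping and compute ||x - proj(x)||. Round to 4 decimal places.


Project each component onto [-1, 3].
clip(-2.3177) = -1.0, clip(-8.4654) = -1.0, clip(-6.7469) = -1.0, clip(-1.2542) = -1.0
Projection = [-1.0, -1.0, -1.0, -1.0]
Squared diffs: [1.7363, 55.7322, 33.0269, 0.0646]
Distance = sqrt(90.56) = 9.5163


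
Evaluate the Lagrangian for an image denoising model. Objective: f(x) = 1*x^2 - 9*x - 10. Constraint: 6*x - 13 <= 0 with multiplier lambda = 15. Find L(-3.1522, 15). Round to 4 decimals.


Step 1: Evaluate f(x).
f(-3.1522) = 1*(-3.1522)^2 - 9*(-3.1522) - 10 = 28.3062
Step 2: Evaluate g(x).
g(-3.1522) = 6*-3.1522 - 13 = -31.9132
Step 3: Compute Lagrangian.
L = 28.3062 + 15*-31.9132 = -450.3918


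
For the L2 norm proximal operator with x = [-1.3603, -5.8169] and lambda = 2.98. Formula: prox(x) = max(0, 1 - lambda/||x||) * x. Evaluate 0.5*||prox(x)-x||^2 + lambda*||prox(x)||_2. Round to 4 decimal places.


Step 1: Compute ||x||.
||x|| = 5.9738
Step 2: Compute scaling factor.
scale = max(0, 1 - 2.98/5.9738) = 0.5012
Step 3: prox(x) = [-0.6817, -2.9152]
||prox(x)|| = 2.9938
Step 4: Proximal objective.
0.5*||prox-x||^2 = 4.4402
lambda*||prox|| = 8.9215
Total = 13.3618


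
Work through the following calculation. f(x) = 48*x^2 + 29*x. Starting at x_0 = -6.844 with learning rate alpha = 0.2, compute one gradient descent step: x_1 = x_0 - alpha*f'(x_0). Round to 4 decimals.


We compute the gradient at x_0 and apply the update.
f'(x) = 96*x + 29
f'(-6.844) = 96*-6.844 + 29 = -628.024
x_1 = -6.844 - 0.2*-628.024 = 118.7608


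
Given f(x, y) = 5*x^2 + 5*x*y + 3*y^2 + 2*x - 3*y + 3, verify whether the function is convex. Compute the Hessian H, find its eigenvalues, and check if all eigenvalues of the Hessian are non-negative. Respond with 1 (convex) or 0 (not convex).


The Hessian of f(x,y) = 5*x^2 + 5*x*y + 3*y^2 + 2*x - 3*y + 3 is:
H = [[10, 5], [5, 6]]
Trace = 10 + 6 = 16
Determinant = 10*6 - (5)^2 = 35
Discriminant = (16)^2 - 4*35 = 116.0
Eigenvalues: lambda_1 = 2.6148, lambda_2 = 13.3852
The function is convex.

1


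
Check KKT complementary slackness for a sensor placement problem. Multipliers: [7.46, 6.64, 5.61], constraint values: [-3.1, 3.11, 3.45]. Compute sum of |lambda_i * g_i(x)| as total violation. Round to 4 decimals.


KKT complementary slackness check:
lambda_1 * g_1 = 7.46 * -3.1 = -23.126
lambda_2 * g_2 = 6.64 * 3.11 = 20.6504
lambda_3 * g_3 = 5.61 * 3.45 = 19.3545
Total violation = 23.126 + 20.6504 + 19.3545 = 63.1309


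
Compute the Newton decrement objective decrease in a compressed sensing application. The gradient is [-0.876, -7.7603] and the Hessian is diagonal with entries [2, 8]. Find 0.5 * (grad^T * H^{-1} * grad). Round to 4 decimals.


Step 1: H is diagonal, so H^(-1) * g = [-0.438, -0.97].
Step 2: g^T H^(-1) g = sum_i g_i^2 / H_ii
  = (-0.876)^2/2 + (-7.7603)^2/8
  = 0.3837 + 7.5278 = 7.9115
Step 3: Objective decrease = 0.5 * g^T H^(-1) g = 3.9557


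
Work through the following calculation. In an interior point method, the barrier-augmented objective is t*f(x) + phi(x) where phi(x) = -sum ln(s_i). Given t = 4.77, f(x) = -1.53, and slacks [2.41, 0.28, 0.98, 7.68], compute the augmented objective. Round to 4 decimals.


Step 1: Compute log-barrier.
ln values: [0.8796, -1.273, -0.0202, 2.0386]
phi = -(0.8796 - 1.273 - 0.0202 + 2.0386) = -1.6251
Step 2: Compute augmented objective.
t*f(x) = 4.77*-1.53 = -7.2981
Total = -7.2981 - 1.6251 = -8.9232


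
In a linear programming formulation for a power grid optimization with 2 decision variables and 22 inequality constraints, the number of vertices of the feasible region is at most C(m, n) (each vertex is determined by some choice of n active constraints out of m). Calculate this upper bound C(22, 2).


Each vertex corresponds to some choice of n active constraints out of m, so the number of vertices is at most C(m, n) = m! / (n!(m-n)!).
m = 22, n = 2
Numerator: 22 * 21
Denominator: 2! = 2
C(22, 2) = 231


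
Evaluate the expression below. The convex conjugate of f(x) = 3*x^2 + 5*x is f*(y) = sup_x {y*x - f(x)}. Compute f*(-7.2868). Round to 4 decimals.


f*(y) = sup_x {y*x - a*x^2 - b*x} = sup_x {(y-b)*x - a*x^2}
FOC: (y - b) - 2a*x = 0 => x* = (y - b)/(2a)
x* = (-7.2868 - 5)/(2*3) = -2.0478
f*(-7.2868) = (y-b)^2/(4a) = (-7.2868 - 5)^2/(4*3)
= 150.9655/12 = 12.5805


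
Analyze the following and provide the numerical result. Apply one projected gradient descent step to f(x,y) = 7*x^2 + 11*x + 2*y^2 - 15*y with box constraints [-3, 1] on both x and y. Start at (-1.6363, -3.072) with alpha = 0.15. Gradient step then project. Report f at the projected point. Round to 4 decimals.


Step 1: Compute gradient at (-1.6363, -3.072).
grad_x = 2*7*-1.6363 + 11 = -11.9082
grad_y = 2*2*-3.072 - 15 = -27.288
Step 2: Gradient step.
x_raw = -1.6363 - 0.15*-11.9082 = 0.1499
y_raw = -3.072 - 0.15*-27.288 = 1.0212
Step 3: Project onto [-3, 1].
x_proj = clip(0.1499) = 0.1499
y_proj = clip(1.0212) = 1.0
Step 4: Evaluate f.
f(0.1499, 1.0) = -11.1934


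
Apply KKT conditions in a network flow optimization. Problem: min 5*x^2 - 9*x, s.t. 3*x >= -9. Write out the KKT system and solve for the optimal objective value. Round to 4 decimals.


Step 1: Try lambda = 0 (constraint inactive).
Stationarity: 2*5*x - 9 = 0
x* = 9/(2*5) = 0.9
Check constraint: 3*0.9 = 2.7 >= -9 -- satisfied.
Step 2: Compute optimal value.
f(x*) = 5*0.9^2 - 9*0.9 = -4.05


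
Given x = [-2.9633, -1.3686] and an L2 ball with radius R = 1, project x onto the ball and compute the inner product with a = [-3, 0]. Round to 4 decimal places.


Step 1: Compute ||x|| (intermediates to 6 decimals).
||x|| = sqrt((-2.9633)^2 + (-1.3686)^2) = 3.264079
Step 2: Project.
Since ||x|| > R, scale = R/||x|| = 1/3.264079 = 0.306365, proj(x) = scale * x
proj(x) = [-0.907851, -0.419291]
Step 3: Dot product.
a^T * proj(x) = -3*(-0.907851) + 0*(-0.419291) = 2.7236


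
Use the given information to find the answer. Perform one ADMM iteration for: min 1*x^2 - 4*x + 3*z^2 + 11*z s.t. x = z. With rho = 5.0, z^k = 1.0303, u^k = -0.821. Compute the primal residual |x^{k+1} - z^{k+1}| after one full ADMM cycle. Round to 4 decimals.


ADMM iteration with rho = 5.0, z^k = 1.0303, u^k = -0.821
Step 1: x-update.
Minimize 1*x^2 - 4*x + (5.0/2)*(x - 1.0303 - 0.821)^2
FOC: (2*1 + 5.0)*x = 4 + 5.0*(1.0303 + 0.821)
x^{k+1} = 1.8938
Step 2: z-update.
Minimize 3*z^2 + 11*z + (5.0/2)*(1.8938 - z - 0.821)^2
FOC: (2*3 + 5.0)*z = -11 + 5.0*(1.8938 - 0.821)
z^{k+1} = -0.5124
Step 3: u-update.
u^{k+1} = -0.821 + 1.8938 + 0.5124 = 1.5852
Step 4: Primal residual = |1.8938 + 0.5124| = 2.4062


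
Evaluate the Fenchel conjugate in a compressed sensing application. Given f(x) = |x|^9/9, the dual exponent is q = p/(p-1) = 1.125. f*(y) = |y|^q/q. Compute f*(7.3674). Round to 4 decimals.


The conjugate exponent q satisfies 1/p + 1/q = 1.
p = 9, so q = 9/(9 - 1) = 1.125
|y|^q = 7.3674^1.125 = 9.4565
f*(7.3674) = 9.4565 / 1.125 = 8.4057


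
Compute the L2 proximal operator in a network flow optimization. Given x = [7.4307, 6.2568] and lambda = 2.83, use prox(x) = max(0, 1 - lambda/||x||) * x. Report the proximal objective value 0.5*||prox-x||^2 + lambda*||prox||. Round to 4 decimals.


Step 1: Compute ||x||.
||x|| = 9.7141
Step 2: Compute scaling factor.
scale = max(0, 1 - 2.83/9.7141) = 0.7087
Step 3: prox(x) = [5.2659, 4.434]
||prox(x)|| = 6.8841
Step 4: Proximal objective.
0.5*||prox-x||^2 = 4.0045
lambda*||prox|| = 19.482
Total = 23.4863


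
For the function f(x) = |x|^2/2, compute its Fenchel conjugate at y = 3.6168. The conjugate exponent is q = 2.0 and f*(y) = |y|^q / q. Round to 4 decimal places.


The conjugate exponent q satisfies 1/p + 1/q = 1.
p = 2, so q = 2/(2 - 1) = 2.0
|y|^q = 3.6168^2.0 = 13.0812
f*(3.6168) = 13.0812 / 2.0 = 6.5406


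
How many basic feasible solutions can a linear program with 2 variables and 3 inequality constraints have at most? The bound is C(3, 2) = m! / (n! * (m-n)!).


Each vertex corresponds to some choice of n active constraints out of m, so the number of vertices is at most C(m, n) = m! / (n!(m-n)!).
m = 3, n = 2
Numerator: 3 * 2
Denominator: 2! = 2
C(3, 2) = 3


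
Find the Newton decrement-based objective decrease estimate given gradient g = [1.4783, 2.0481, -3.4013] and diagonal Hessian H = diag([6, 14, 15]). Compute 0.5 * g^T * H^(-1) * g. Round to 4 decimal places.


Step 1: H is diagonal, so H^(-1) * g = [0.2464, 0.1463, -0.2268].
Step 2: g^T H^(-1) g = sum_i g_i^2 / H_ii
  = (1.4783)^2/6 + (2.0481)^2/14 + (-3.4013)^2/15
  = 0.3642 + 0.2996 + 0.7713 = 1.4351
Step 3: Objective decrease = 0.5 * g^T H^(-1) g = 0.7176


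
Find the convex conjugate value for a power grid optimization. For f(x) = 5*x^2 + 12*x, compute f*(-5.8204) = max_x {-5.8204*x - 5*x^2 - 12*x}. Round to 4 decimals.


f*(y) = sup_x {y*x - a*x^2 - b*x} = sup_x {(y-b)*x - a*x^2}
FOC: (y - b) - 2a*x = 0 => x* = (y - b)/(2a)
x* = (-5.8204 - 12)/(2*5) = -1.782
f*(-5.8204) = (y-b)^2/(4a) = (-5.8204 - 12)^2/(4*5)
= 317.5667/20 = 15.8783


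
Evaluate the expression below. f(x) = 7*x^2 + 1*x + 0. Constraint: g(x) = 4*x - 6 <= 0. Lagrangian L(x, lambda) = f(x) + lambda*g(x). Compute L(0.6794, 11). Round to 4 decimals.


Step 1: Evaluate f(x).
f(0.6794) = 7*0.6794^2 + 1*0.6794 + 0 = 3.9105
Step 2: Evaluate g(x).
g(0.6794) = 4*0.6794 - 6 = -3.2824
Step 3: Compute Lagrangian.
L = 3.9105 + 11*-3.2824 = -32.1959


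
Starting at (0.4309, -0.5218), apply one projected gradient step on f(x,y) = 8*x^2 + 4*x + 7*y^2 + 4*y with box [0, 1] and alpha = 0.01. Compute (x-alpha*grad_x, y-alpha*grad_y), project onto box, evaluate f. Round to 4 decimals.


Step 1: Compute gradient at (0.4309, -0.5218).
grad_x = 2*8*0.4309 + 4 = 10.8944
grad_y = 2*7*-0.5218 + 4 = -3.3052
Step 2: Gradient step.
x_raw = 0.4309 - 0.01*10.8944 = 0.322
y_raw = -0.5218 - 0.01*-3.3052 = -0.4887
Step 3: Project onto [0, 1].
x_proj = clip(0.322) = 0.322
y_proj = clip(-0.4887) = 0.0
Step 4: Evaluate f.
f(0.322, 0.0) = 2.1171


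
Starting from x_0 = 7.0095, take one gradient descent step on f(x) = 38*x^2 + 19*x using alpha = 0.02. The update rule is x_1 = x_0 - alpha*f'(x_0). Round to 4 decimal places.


We compute the gradient at x_0 and apply the update.
f'(x) = 76*x + 19
f'(7.0095) = 76*7.0095 + 19 = 551.722
x_1 = 7.0095 - 0.02*551.722 = -4.0249


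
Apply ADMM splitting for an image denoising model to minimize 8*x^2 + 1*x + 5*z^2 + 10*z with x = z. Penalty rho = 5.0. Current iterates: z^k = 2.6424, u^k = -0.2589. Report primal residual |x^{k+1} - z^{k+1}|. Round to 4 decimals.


ADMM iteration with rho = 5.0, z^k = 2.6424, u^k = -0.2589
Step 1: x-update.
Minimize 8*x^2 + 1*x + (5.0/2)*(x - 2.6424 - 0.2589)^2
FOC: (2*8 + 5.0)*x = -1 + 5.0*(2.6424 + 0.2589)
x^{k+1} = 0.6432
Step 2: z-update.
Minimize 5*z^2 + 10*z + (5.0/2)*(0.6432 - z - 0.2589)^2
FOC: (2*5 + 5.0)*z = -10 + 5.0*(0.6432 - 0.2589)
z^{k+1} = -0.5386
Step 3: u-update.
u^{k+1} = -0.2589 + 0.6432 + 0.5386 = 0.9228
Step 4: Primal residual = |0.6432 + 0.5386| = 1.1817


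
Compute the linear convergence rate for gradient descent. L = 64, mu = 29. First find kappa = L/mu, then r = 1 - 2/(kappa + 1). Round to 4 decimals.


Step 1: Compute the condition number.
kappa = L/mu = 64/29 = 2.2069
Step 2: Compute the convergence rate.
r = 1 - 2/(kappa + 1) = 1 - 2*mu/(L + mu) = (L - mu)/(L + mu) = 35/93 = 0.3763


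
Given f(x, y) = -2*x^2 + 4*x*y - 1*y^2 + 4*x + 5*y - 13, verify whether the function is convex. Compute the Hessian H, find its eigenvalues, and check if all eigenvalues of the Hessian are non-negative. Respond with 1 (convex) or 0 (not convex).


The Hessian of f(x,y) = -2*x^2 + 4*x*y - 1*y^2 + 4*x + 5*y - 13 is:
H = [[-4, 4], [4, -2]]
Trace = -4 - 2 = -6
Determinant = -4*-2 - (4)^2 = -8
Discriminant = (-6)^2 - 4*-8 = 68.0
Eigenvalues: lambda_1 = -7.1231, lambda_2 = 1.1231
The function is not convex.

0


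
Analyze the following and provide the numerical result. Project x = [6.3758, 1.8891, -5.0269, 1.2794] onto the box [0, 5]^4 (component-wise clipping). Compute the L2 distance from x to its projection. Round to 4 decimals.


Project each component onto [0, 5].
clip(6.3758) = 5.0, clip(1.8891) = 1.8891, clip(-5.0269) = 0.0, clip(1.2794) = 1.2794
Projection = [5.0, 1.8891, 0.0, 1.2794]
Squared diffs: [1.8928, 0.0, 25.2697, 0.0]
Distance = sqrt(27.1625) = 5.2118


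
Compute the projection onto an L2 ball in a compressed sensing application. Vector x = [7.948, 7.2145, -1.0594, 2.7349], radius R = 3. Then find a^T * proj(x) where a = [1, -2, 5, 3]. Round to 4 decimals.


Step 1: Compute ||x|| (intermediates to 6 decimals).
||x|| = sqrt(7.948^2 + 7.2145^2 + (-1.0594)^2 + 2.7349^2) = 11.127521
Step 2: Project.
Since ||x|| > R, scale = R/||x|| = 3/11.127521 = 0.269602, proj(x) = scale * x
proj(x) = [2.142797, 1.945044, -0.285616, 0.737335]
Step 3: Dot product.
a^T * proj(x) = 1*2.142797 - 2*1.945044 + 5*(-0.285616) + 3*0.737335 = -0.9634


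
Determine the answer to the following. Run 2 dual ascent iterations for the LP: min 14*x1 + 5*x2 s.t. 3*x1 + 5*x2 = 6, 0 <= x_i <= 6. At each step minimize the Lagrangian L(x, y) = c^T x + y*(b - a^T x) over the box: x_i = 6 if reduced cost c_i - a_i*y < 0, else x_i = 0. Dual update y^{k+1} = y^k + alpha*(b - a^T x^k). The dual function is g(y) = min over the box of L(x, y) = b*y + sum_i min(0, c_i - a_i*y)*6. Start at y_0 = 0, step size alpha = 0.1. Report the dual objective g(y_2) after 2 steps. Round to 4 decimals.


Dual ascent for LP: min 14*x1 + 5*x2, 3*x1 + 5*x2 = 6, 0 <= x_i <= 6
Step 1: y^k = 0.0, reduced costs: (14.0, 5.0)
  x^k = (0.0, 0.0), subgradient = b - a^T x = 6.0
  y^{k+1} = 0.0 + 0.1*6.0 = 0.6
Step 2: y^k = 0.6, reduced costs: (12.2, 2.0)
  x^k = (0.0, 0.0), subgradient = b - a^T x = 6.0
  y^{k+1} = 0.6 + 0.1*6.0 = 1.2
Dual objective at y_2 = 1.2: reduced costs (10.4, -1.0), box minimizer x = (0.0, 6.0)
g(y_2) = b*y + (c1 - a1*y)*x1 + (c2 - a2*y)*x2 = 6*1.2 + 10.4*0.0 + (-1.0)*6.0 = 7.2 + 0.0 - 6.0 = 1.2


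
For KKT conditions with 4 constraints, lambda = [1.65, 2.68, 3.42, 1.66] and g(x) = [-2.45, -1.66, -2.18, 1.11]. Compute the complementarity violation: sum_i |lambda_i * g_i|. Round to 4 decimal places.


KKT complementary slackness check:
lambda_1 * g_1 = 1.65 * -2.45 = -4.0425
lambda_2 * g_2 = 2.68 * -1.66 = -4.4488
lambda_3 * g_3 = 3.42 * -2.18 = -7.4556
lambda_4 * g_4 = 1.66 * 1.11 = 1.8426
Total violation = 4.0425 + 4.4488 + 7.4556 + 1.8426 = 17.7895


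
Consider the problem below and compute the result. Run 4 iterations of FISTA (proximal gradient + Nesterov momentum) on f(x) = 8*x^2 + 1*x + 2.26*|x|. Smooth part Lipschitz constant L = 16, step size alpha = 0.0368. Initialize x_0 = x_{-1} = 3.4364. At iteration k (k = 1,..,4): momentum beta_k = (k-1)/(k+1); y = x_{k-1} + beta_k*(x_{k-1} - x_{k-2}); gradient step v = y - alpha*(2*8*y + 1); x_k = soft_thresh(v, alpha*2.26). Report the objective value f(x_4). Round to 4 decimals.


FISTA on f(x) = 8*x^2 + 1*x + 2.26*|x|
L = 16, alpha = 0.0368
Iteration 1: beta = 0.0, y = 3.4364 + 0.0*(3.4364 - 3.4364) = 3.4364
  grad(y) = 55.9824, v = y - alpha*grad = 1.3762
  prox(v) = soft_thresh(1.3762, 0.0832) = 1.2931
Iteration 2: beta = 0.3333, y = 1.2931 + 0.3333*(1.2931 - 3.4364) = 0.5786
  grad(y) = 10.2582, v = y - alpha*grad = 0.2011
  prox(v) = soft_thresh(0.2011, 0.0832) = 0.118
Iteration 3: beta = 0.5, y = 0.118 + 0.5*(0.118 - 1.2931) = -0.4696
  grad(y) = -6.5134, v = y - alpha*grad = -0.2299
  prox(v) = soft_thresh(-0.2299, 0.0832) = -0.1467
Iteration 4: beta = 0.6, y = -0.1467 + 0.6*(-0.1467 - 0.118) = -0.3055
  grad(y) = -3.8887, v = y - alpha*grad = -0.1624
  prox(v) = soft_thresh(-0.1624, 0.0832) = -0.0793
f(x_4) = 8*(-0.0793)^2 + 1*(-0.0793) + 2.26*|-0.0793| = 0.1502


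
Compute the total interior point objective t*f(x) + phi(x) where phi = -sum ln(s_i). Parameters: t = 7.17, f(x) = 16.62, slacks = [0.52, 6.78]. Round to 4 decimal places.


Step 1: Compute log-barrier.
ln values: [-0.6539, 1.914]
phi = -(-0.6539 + 1.914) = -1.2601
Step 2: Compute augmented objective.
t*f(x) = 7.17*16.62 = 119.1654
Total = 119.1654 - 1.2601 = 117.9053


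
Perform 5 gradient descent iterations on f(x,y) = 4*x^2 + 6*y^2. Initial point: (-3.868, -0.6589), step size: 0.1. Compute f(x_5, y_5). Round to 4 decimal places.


Gradient descent on f(x,y) = 4*x^2 + 6*y^2.
Starting point: (-3.868, -0.6589), alpha = 0.1
Step 1: grad_x = 2*4*-3.868 = -30.944, grad_y = 2*6*-0.6589 = -7.9068
  x_1 = -3.868 - 0.1*-30.944 = -0.7736
  y_1 = -0.6589 - 0.1*-7.9068 = 0.1318
Step 2: grad_x = 2*4*-0.7736 = -6.1888, grad_y = 2*6*0.1318 = 1.5814
  x_2 = -0.7736 - 0.1*-6.1888 = -0.1547
  y_2 = 0.1318 - 0.1*1.5814 = -0.0264
Step 3: grad_x = 2*4*-0.1547 = -1.2378, grad_y = 2*6*-0.0264 = -0.3163
  x_3 = -0.1547 - 0.1*-1.2378 = -0.0309
  y_3 = -0.0264 - 0.1*-0.3163 = 0.0053
Step 4: grad_x = 2*4*-0.0309 = -0.2476, grad_y = 2*6*0.0053 = 0.0633
  x_4 = -0.0309 - 0.1*-0.2476 = -0.0062
  y_4 = 0.0053 - 0.1*0.0633 = -0.0011
Step 5: grad_x = 2*4*-0.0062 = -0.0495, grad_y = 2*6*-0.0011 = -0.0127
  x_5 = -0.0062 - 0.1*-0.0495 = -0.0012
  y_5 = -0.0011 - 0.1*-0.0127 = 0.0002
f(-0.0012, 0.0002) = 4*(-0.0012)^2 + 6*0.0002^2 = 0.0


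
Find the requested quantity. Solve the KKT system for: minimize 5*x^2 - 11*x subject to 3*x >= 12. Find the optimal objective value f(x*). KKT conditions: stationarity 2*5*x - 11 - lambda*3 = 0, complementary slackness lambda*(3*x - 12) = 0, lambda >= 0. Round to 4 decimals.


Step 1: Try lambda = 0 (constraint inactive).
x_unc = 11/(2*5) = 1.1
Check: 3*1.1 = 3.3 < 12 -- violated!
Step 2: Constraint must be active: 3*x = 12
x* = 12/3 = 4.0
lambda = (2*5*4.0 - 11)/3 = 9.6667
Step 3: Compute optimal value.
f(x*) = 5*4.0^2 - 11*4.0 = 36.0


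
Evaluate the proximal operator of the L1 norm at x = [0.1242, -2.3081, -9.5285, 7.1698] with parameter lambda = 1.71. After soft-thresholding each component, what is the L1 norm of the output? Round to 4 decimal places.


Soft-thresholding with lambda = 1.71:
prox(0.1242) = sign(0.1242)*max(|0.1242| - 1.71, 0) = 0.0
prox(-2.3081) = sign(-2.3081)*max(|-2.3081| - 1.71, 0) = -0.5981
prox(-9.5285) = sign(-9.5285)*max(|-9.5285| - 1.71, 0) = -7.8185
prox(7.1698) = sign(7.1698)*max(|7.1698| - 1.71, 0) = 5.4598
prox(x) = [0.0, -0.5981, -7.8185, 5.4598]
||prox(x)||_1 = 0.0 + 0.5981 + 7.8185 + 5.4598 = 13.8764


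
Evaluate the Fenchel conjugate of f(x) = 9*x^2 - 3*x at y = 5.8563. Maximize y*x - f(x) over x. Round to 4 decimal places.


f*(y) = sup_x {y*x - a*x^2 - b*x} = sup_x {(y-b)*x - a*x^2}
FOC: (y - b) - 2a*x = 0 => x* = (y - b)/(2a)
x* = (5.8563 + 3)/(2*9) = 0.492
f*(5.8563) = (y-b)^2/(4a) = (5.8563 + 3)^2/(4*9)
= 78.434/36 = 2.1787


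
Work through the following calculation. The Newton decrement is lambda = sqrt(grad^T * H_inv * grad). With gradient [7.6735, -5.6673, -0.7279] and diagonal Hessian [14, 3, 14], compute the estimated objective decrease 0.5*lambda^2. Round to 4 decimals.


Step 1: H is diagonal, so H^(-1) * g = [0.5481, -1.8891, -0.052].
Step 2: g^T H^(-1) g = sum_i g_i^2 / H_ii
  = (7.6735)^2/14 + (-5.6673)^2/3 + (-0.7279)^2/14
  = 4.2059 + 10.7061 + 0.0378 = 14.9498
Step 3: Objective decrease = 0.5 * g^T H^(-1) g = 7.4749


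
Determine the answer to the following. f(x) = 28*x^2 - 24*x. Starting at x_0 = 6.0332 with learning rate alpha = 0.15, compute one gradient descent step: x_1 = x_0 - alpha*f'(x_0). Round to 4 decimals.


We compute the gradient at x_0 and apply the update.
f'(x) = 56*x - 24
f'(6.0332) = 56*6.0332 - 24 = 313.8592
x_1 = 6.0332 - 0.15*313.8592 = -41.0457


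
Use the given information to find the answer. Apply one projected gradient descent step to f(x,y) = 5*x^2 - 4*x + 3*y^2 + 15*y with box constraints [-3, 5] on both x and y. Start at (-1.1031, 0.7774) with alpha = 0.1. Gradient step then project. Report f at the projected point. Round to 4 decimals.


Step 1: Compute gradient at (-1.1031, 0.7774).
grad_x = 2*5*-1.1031 - 4 = -15.031
grad_y = 2*3*0.7774 + 15 = 19.6644
Step 2: Gradient step.
x_raw = -1.1031 - 0.1*-15.031 = 0.4
y_raw = 0.7774 - 0.1*19.6644 = -1.189
Step 3: Project onto [-3, 5].
x_proj = clip(0.4) = 0.4
y_proj = clip(-1.189) = -1.189
Step 4: Evaluate f.
f(0.4, -1.189) = -14.3942


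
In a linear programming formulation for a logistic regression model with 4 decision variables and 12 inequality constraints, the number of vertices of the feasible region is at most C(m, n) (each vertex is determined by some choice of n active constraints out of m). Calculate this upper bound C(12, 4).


Each vertex corresponds to some choice of n active constraints out of m, so the number of vertices is at most C(m, n) = m! / (n!(m-n)!).
m = 12, n = 4
Numerator: 12 * 11 * 10 * 9
Denominator: 4! = 24
C(12, 4) = 495


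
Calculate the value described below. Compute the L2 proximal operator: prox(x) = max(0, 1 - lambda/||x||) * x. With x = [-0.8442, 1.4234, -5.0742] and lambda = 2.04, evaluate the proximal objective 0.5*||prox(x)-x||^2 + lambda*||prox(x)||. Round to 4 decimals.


Step 1: Compute ||x||.
||x|| = 5.3373
Step 2: Compute scaling factor.
scale = max(0, 1 - 2.04/5.3373) = 0.6178
Step 3: prox(x) = [-0.5215, 0.8793, -3.1347]
||prox(x)|| = 3.2973
Step 4: Proximal objective.
0.5*||prox-x||^2 = 2.0808
lambda*||prox|| = 6.7265
Total = 8.8072


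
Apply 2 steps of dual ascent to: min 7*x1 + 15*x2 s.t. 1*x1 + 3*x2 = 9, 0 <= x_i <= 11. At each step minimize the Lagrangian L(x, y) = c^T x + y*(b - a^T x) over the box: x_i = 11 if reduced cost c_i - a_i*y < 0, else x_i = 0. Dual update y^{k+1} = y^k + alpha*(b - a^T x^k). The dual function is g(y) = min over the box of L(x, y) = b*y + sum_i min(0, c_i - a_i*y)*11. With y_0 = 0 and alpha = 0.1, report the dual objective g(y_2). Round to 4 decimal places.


Dual ascent for LP: min 7*x1 + 15*x2, 1*x1 + 3*x2 = 9, 0 <= x_i <= 11
Step 1: y^k = 0.0, reduced costs: (7.0, 15.0)
  x^k = (0.0, 0.0), subgradient = b - a^T x = 9.0
  y^{k+1} = 0.0 + 0.1*9.0 = 0.9
Step 2: y^k = 0.9, reduced costs: (6.1, 12.3)
  x^k = (0.0, 0.0), subgradient = b - a^T x = 9.0
  y^{k+1} = 0.9 + 0.1*9.0 = 1.8
Dual objective at y_2 = 1.8: reduced costs (5.2, 9.6), box minimizer x = (0.0, 0.0)
g(y_2) = b*y + (c1 - a1*y)*x1 + (c2 - a2*y)*x2 = 9*1.8 + 5.2*0.0 + 9.6*0.0 = 16.2 + 0.0 + 0.0 = 16.2


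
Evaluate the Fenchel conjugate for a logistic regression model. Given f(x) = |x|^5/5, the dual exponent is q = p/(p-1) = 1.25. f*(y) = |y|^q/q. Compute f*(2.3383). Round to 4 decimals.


The conjugate exponent q satisfies 1/p + 1/q = 1.
p = 5, so q = 5/(5 - 1) = 1.25
|y|^q = 2.3383^1.25 = 2.8915
f*(2.3383) = 2.8915 / 1.25 = 2.3132


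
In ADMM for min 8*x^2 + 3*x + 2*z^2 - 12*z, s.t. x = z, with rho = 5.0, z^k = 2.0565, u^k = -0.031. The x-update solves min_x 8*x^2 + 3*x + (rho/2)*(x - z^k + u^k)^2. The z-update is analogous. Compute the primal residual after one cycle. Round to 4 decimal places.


ADMM iteration with rho = 5.0, z^k = 2.0565, u^k = -0.031
Step 1: x-update.
Minimize 8*x^2 + 3*x + (5.0/2)*(x - 2.0565 - 0.031)^2
FOC: (2*8 + 5.0)*x = -3 + 5.0*(2.0565 + 0.031)
x^{k+1} = 0.3542
Step 2: z-update.
Minimize 2*z^2 - 12*z + (5.0/2)*(0.3542 - z - 0.031)^2
FOC: (2*2 + 5.0)*z = 12 + 5.0*(0.3542 - 0.031)
z^{k+1} = 1.5129
Step 3: u-update.
u^{k+1} = -0.031 + 0.3542 - 1.5129 = -1.1897
Step 4: Primal residual = |0.3542 - 1.5129| = 1.1587


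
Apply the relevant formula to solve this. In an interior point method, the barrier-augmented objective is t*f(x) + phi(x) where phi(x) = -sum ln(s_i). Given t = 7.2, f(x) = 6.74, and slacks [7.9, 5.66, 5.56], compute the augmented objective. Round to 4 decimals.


Step 1: Compute log-barrier.
ln values: [2.0669, 1.7334, 1.7156]
phi = -(2.0669 + 1.7334 + 1.7156) = -5.5159
Step 2: Compute augmented objective.
t*f(x) = 7.2*6.74 = 48.528
Total = 48.528 - 5.5159 = 43.0121


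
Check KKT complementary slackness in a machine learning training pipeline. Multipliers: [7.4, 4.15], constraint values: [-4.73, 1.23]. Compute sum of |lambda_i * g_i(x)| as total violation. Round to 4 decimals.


KKT complementary slackness check:
lambda_1 * g_1 = 7.4 * -4.73 = -35.002
lambda_2 * g_2 = 4.15 * 1.23 = 5.1045
Total violation = 35.002 + 5.1045 = 40.1065


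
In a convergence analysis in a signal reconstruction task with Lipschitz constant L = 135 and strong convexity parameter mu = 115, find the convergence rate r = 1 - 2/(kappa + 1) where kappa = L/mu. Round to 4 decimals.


Step 1: Compute the condition number.
kappa = L/mu = 135/115 = 1.1739
Step 2: Compute the convergence rate.
r = 1 - 2/(kappa + 1) = 1 - 2*mu/(L + mu) = (L - mu)/(L + mu) = 20/250 = 0.08


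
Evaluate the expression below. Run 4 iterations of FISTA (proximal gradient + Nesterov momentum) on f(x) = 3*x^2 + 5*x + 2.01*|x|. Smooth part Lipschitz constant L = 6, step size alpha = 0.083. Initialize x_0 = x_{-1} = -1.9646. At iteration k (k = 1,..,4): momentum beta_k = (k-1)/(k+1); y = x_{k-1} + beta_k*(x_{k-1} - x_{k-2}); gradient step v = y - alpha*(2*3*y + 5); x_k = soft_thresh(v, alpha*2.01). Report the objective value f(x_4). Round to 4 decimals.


FISTA on f(x) = 3*x^2 + 5*x + 2.01*|x|
L = 6, alpha = 0.083
Iteration 1: beta = 0.0, y = -1.9646 + 0.0*(-1.9646 + 1.9646) = -1.9646
  grad(y) = -6.7876, v = y - alpha*grad = -1.4012
  prox(v) = soft_thresh(-1.4012, 0.1668) = -1.2344
Iteration 2: beta = 0.3333, y = -1.2344 + 0.3333*(-1.2344 + 1.9646) = -0.991
  grad(y) = -0.946, v = y - alpha*grad = -0.9125
  prox(v) = soft_thresh(-0.9125, 0.1668) = -0.7457
Iteration 3: beta = 0.5, y = -0.7457 + 0.5*(-0.7457 + 1.2344) = -0.5013
  grad(y) = 1.9923, v = y - alpha*grad = -0.6666
  prox(v) = soft_thresh(-0.6666, 0.1668) = -0.4998
Iteration 4: beta = 0.6, y = -0.4998 + 0.6*(-0.4998 + 0.7457) = -0.3523
  grad(y) = 2.8862, v = y - alpha*grad = -0.5919
  prox(v) = soft_thresh(-0.5919, 0.1668) = -0.425
f(x_4) = 3*(-0.425)^2 + 5*(-0.425) + 2.01*|-0.425| = -0.7289
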